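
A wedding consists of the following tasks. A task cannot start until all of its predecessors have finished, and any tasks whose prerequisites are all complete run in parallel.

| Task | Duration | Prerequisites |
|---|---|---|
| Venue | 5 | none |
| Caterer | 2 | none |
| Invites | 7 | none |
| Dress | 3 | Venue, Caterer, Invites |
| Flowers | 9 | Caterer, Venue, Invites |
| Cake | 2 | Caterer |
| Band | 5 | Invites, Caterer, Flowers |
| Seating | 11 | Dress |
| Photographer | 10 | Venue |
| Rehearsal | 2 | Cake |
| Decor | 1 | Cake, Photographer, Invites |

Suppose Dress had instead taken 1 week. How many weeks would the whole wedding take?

Critical path before the change: Invites→Dress→Seating = 7+3+11 = 21 giving 21 weeks.
Dress lies on that path, so at 1 week the path becomes 19 weeks.
Now Invites→Flowers→Band = 7+9+5 = 21 is longest, so the finish becomes 21 weeks.

21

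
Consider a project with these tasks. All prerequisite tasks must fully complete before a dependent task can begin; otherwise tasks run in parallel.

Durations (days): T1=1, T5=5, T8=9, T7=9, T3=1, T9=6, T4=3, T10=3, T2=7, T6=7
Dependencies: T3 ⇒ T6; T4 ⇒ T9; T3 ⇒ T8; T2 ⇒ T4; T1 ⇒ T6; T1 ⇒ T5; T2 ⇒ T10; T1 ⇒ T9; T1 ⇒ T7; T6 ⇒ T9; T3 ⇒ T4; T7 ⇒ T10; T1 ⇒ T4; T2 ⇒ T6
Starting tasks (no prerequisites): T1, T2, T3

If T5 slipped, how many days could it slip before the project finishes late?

T2→T6→T9 = 7+7+6 = 20 sets the makespan at 20 days.
T5 finishes as early as 6 and must finish by 20.
Slack of T5 = 15 − 1 = 14 days.

14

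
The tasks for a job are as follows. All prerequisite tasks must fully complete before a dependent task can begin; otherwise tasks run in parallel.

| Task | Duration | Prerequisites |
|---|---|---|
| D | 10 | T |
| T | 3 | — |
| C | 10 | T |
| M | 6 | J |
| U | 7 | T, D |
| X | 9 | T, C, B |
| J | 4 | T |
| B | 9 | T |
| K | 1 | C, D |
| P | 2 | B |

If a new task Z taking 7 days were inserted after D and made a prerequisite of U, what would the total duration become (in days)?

Originally the project takes 22 days.
With Z inserted, U now waits for max(T, D, Z).
New critical path: T→D→Z→U = 3+10+7+7 = 27 ⇒ 27 days.

27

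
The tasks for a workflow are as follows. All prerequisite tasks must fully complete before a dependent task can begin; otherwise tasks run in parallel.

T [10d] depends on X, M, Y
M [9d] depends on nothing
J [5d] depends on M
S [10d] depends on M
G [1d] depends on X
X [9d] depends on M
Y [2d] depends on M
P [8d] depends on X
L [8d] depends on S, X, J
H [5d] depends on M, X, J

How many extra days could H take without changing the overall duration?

5

M→X→T = 9+9+10 = 28 sets the makespan at 28 days.
H finishes as early as 23 and must finish by 28.
Float = 28 − 23 = 5.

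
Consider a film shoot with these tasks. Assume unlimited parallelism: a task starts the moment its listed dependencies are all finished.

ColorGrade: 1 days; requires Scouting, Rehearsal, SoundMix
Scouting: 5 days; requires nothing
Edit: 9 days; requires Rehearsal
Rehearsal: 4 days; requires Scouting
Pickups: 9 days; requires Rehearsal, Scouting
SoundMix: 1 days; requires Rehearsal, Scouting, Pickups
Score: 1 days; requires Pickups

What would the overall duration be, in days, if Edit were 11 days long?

20

As given, the longest chain is Scouting→Rehearsal→Pickups→SoundMix→ColorGrade = 5+4+9+1+1 = 20, so the finish is 20 days.
Edit is off the critical path — its longest chain is 18 days, giving 2 of slack.
The critical path is still Scouting→Rehearsal→Pickups→SoundMix→ColorGrade; finish is now 20 days.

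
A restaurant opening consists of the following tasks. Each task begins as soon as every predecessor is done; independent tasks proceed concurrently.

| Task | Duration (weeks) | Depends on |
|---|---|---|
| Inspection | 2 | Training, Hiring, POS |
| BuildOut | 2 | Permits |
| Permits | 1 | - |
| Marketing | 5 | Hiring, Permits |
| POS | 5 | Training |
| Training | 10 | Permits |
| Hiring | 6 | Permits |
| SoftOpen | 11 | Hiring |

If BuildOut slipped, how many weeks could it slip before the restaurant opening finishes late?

The longest chain is Permits→Hiring→SoftOpen = 1+6+11 = 18; overall finish 18 weeks.
The longest chain containing BuildOut totals 3 weeks.
Slack of BuildOut = 16 − 1 = 15 weeks.

15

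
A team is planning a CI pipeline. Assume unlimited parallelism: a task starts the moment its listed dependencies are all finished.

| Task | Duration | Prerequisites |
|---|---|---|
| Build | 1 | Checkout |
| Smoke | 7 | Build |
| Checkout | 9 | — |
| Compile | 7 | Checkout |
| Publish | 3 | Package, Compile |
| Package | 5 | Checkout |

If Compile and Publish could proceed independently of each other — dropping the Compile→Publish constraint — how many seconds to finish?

17

Before: longest chain Checkout→Compile→Publish = 9+7+3 = 19, finish 19.
Without Compile→Publish, Publish's earliest start moves from 16 to 14.
After: Checkout→Build→Smoke = 9+1+7 = 17 → 17 seconds.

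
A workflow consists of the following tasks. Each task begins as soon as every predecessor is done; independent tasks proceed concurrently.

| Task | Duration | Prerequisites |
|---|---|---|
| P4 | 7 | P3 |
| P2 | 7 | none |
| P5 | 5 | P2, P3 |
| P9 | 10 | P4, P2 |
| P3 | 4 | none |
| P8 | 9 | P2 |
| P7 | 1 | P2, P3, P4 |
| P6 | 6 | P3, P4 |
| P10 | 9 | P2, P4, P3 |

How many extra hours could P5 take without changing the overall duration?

9

The longest chain is P3→P4→P9 = 4+7+10 = 21; overall finish 21 hours.
P5 finishes as early as 12 and must finish by 21.
Float = 21 − 12 = 9.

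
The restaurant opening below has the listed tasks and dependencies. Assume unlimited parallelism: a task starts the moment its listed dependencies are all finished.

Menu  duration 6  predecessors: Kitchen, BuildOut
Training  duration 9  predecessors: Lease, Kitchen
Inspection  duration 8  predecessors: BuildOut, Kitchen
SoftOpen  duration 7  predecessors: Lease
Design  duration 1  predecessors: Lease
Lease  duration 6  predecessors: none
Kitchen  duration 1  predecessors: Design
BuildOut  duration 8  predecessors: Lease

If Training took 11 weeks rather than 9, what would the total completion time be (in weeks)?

22

Actual critical path: Lease→BuildOut→Inspection = 6+8+8 = 22 ⇒ 22 weeks.
Training has 5 weeks of float (longest path through it is 17).
That remains the longest chain; total 22 weeks.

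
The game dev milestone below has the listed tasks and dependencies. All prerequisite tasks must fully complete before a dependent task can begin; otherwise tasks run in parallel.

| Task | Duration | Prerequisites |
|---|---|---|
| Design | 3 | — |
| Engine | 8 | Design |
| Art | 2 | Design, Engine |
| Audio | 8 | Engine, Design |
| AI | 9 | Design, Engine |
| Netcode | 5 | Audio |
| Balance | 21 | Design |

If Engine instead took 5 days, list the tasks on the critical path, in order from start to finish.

Design, Balance

Actual critical path: Design→Engine→Audio→Netcode = 3+8+8+5 = 24 ⇒ 24 days.
Engine is on the critical path; changing it to 5 makes that path 21 days.
New critical path: Design→Balance = 3+21 = 24 ⇒ 24 days.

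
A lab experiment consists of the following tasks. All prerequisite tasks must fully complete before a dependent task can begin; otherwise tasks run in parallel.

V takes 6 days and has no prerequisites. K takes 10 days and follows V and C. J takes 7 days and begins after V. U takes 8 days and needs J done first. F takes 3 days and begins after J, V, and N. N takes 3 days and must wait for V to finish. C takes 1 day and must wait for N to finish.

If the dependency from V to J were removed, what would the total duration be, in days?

20

Before: longest chain V→J→U = 6+7+8 = 21, finish 21.
Without V→J, J's earliest start moves from 6 to 0.
After: V→N→C→K = 6+3+1+10 = 20 → 20 days.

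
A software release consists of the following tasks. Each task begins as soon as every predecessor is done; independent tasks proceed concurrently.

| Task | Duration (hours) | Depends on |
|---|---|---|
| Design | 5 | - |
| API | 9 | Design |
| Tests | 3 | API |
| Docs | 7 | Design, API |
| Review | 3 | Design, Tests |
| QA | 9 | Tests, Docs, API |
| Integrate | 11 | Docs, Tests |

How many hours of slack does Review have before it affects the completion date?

Design→API→Docs→Integrate = 5+9+7+11 = 32 sets the makespan at 32 hours.
Longest path through Review: 20 hours (earliest finish 20, latest finish 32).
Slack of Review = 29 − 17 = 12 hours.

12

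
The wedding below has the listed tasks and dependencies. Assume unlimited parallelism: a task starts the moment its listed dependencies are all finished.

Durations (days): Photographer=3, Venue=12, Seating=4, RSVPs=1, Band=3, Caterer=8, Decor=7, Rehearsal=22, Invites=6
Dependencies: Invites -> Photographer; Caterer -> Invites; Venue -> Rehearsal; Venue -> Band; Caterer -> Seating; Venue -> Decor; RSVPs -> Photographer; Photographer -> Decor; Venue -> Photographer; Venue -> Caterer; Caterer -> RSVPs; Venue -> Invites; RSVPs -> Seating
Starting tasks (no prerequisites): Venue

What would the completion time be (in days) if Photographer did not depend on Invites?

34

Before: longest chain Venue→Caterer→Invites→Photographer→Decor = 12+8+6+3+7 = 36, finish 36.
Without Invites→Photographer, Photographer's earliest start moves from 26 to 21.
After: Venue→Rehearsal = 12+22 = 34 → 34 days.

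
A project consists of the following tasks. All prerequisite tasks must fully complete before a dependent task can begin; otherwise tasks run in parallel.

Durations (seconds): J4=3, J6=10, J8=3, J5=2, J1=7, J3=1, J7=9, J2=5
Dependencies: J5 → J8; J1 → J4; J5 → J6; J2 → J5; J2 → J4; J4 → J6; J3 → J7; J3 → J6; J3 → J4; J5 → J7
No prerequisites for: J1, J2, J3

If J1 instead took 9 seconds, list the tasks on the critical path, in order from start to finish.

Critical path before the change: J1→J4→J6 = 7+3+10 = 20 giving 20 seconds.
Since J1 is critical, the +2 change carries straight to that chain (now 22 seconds).
That remains the longest chain; total 22 seconds.

J1, J4, J6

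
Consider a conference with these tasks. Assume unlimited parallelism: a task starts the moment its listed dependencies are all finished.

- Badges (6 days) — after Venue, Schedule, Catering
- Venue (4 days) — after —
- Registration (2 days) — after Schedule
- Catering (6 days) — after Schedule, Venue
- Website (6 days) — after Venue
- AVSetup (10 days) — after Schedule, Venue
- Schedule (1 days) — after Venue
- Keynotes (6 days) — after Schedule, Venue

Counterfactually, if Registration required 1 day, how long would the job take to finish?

Critical path before the change: Venue→Schedule→Catering→Badges = 4+1+6+6 = 17 giving 17 days.
Registration is off the critical path — its longest chain is 7 days, giving 10 of slack.
No other chain overtakes it, so the finish is 17 days.

17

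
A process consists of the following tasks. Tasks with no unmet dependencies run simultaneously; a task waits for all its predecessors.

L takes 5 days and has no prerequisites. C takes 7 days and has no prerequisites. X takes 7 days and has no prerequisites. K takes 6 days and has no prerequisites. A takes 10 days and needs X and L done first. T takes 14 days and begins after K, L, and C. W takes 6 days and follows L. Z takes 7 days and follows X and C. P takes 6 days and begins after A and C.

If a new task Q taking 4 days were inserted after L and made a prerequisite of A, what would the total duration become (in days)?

Originally the job takes 23 days.
With Q inserted, A now waits for max(X, L, Q).
New critical path: L→Q→A→P = 5+4+10+6 = 25 ⇒ 25 days.

25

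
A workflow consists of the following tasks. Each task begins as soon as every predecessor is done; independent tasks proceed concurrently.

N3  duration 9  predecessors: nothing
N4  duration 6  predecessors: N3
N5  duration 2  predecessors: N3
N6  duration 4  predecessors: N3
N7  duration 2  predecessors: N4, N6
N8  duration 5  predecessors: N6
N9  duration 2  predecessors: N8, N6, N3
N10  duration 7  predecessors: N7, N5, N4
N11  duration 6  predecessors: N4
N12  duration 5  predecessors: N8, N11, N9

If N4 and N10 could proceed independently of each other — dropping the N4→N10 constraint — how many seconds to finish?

With the dependency in place, N3→N4→N11→N12 = 9+6+6+5 = 26 sets the finish at 26 seconds.
Dropping N4→N10 doesn't change N10's earliest start (17); another predecessor still binds.
The longest chain is now N3→N4→N11→N12 = 9+6+6+5 = 26, so the project takes 26 seconds.

26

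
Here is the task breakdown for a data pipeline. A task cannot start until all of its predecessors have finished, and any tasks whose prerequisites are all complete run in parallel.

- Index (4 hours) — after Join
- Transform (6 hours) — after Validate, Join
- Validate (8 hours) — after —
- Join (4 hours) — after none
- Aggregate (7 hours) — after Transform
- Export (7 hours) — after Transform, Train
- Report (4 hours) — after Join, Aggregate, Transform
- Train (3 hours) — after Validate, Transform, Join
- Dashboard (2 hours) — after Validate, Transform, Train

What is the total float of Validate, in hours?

0

Critical path: Validate→Transform→Aggregate→Report = 8+6+7+4 = 25, so the finish is 25 hours.
Validate finishes as early as 8 and must finish by 8.
Float = 25 − 25 = 0.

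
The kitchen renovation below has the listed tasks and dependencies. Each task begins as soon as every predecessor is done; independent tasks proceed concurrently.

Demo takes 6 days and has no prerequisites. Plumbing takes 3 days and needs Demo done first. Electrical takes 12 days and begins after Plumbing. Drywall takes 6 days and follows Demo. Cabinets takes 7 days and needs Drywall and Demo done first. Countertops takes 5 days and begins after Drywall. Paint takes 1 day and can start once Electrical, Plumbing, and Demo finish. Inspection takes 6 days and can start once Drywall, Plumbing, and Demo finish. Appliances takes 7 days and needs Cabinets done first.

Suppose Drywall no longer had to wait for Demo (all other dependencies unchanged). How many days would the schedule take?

Before: longest chain Demo→Drywall→Cabinets→Appliances = 6+6+7+7 = 26, finish 26.
Without Demo→Drywall, Drywall's earliest start moves from 6 to 0.
After: Demo→Plumbing→Electrical→Paint = 6+3+12+1 = 22 → 22 days.

22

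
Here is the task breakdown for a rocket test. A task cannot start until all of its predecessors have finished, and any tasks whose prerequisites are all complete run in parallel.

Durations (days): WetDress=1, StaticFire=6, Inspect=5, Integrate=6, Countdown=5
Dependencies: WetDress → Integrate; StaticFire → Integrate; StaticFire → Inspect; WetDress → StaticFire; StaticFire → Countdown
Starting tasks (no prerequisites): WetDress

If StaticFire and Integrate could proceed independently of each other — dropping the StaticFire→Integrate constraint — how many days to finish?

12

Original critical path: WetDress→StaticFire→Integrate = 1+6+6 = 13 ⇒ 13 days.
Without StaticFire→Integrate, Integrate's earliest start moves from 7 to 1.
After: WetDress→StaticFire→Inspect = 1+6+5 = 12 → 12 days.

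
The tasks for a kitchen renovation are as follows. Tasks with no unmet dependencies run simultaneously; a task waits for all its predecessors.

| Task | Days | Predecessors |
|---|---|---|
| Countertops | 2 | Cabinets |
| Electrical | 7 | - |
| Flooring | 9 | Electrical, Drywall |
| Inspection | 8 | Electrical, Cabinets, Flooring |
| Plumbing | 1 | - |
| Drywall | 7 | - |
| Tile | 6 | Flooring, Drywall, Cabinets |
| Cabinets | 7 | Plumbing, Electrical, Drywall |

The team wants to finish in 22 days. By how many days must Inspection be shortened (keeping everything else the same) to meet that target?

2

Current finish: 24 days; target: 22.
Inspection is on every critical path, so each day cut from Inspection cuts the finish by one (this holds down to a finish of 22).
Need 24 − 22 = 2 days off Inspection → Inspection becomes 6 days, finish becomes 22.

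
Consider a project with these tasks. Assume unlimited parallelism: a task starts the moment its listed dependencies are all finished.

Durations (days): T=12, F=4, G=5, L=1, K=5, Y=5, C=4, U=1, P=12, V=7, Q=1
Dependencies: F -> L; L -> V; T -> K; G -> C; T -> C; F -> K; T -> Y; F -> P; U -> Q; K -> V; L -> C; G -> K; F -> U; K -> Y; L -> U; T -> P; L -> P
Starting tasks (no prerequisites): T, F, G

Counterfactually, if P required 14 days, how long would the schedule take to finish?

The binding path is T→P = 12+12 = 24; finish at 24 days.
Since P is critical, the +2 change carries straight to that chain (now 26 days).
No other chain overtakes it, so the finish is 26 days.

26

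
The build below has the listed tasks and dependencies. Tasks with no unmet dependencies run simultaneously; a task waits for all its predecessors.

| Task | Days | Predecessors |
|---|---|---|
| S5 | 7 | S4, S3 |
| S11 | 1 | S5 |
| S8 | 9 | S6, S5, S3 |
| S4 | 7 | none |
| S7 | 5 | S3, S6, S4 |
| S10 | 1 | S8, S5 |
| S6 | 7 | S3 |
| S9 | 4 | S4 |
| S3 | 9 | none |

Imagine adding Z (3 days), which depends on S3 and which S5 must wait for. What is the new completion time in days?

Originally the job takes 26 days.
With Z inserted, S5 now waits for max(S4, S3, Z).
New critical path: S3→Z→S5→S8→S10 = 9+3+7+9+1 = 29 ⇒ 29 days.

29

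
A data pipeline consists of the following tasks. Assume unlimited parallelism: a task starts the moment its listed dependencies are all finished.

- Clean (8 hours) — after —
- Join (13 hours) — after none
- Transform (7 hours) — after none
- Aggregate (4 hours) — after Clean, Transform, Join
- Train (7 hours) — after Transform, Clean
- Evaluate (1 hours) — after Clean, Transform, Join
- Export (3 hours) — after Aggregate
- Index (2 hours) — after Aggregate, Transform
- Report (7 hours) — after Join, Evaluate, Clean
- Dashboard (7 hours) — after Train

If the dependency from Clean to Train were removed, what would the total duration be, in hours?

21

With the dependency in place, Clean→Train→Dashboard = 8+7+7 = 22 sets the finish at 22 hours.
Without Clean→Train, Train's earliest start moves from 8 to 7.
New critical path: Join→Evaluate→Report = 13+1+7 = 21 ⇒ 21 hours.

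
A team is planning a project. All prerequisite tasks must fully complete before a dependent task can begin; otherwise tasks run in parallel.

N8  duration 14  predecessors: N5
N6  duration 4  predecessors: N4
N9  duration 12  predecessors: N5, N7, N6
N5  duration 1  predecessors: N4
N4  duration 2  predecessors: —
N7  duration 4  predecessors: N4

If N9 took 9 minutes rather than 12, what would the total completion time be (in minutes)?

As given, the longest chain is N4→N6→N9 = 2+4+12 = 18, so the finish is 18 minutes.
N9 is on the critical path; changing it to 9 makes that path 15 minutes.
New critical path: N4→N5→N8 = 2+1+14 = 17 ⇒ 17 minutes.

17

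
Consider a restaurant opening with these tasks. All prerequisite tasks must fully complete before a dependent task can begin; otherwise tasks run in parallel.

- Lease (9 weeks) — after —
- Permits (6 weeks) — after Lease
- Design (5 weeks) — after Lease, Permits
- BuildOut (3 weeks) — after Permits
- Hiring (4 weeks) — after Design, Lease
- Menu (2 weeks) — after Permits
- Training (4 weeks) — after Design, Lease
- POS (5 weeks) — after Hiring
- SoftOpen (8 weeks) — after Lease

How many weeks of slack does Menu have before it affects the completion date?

12

Critical path: Lease→Permits→Design→Hiring→POS = 9+6+5+4+5 = 29, so the finish is 29 weeks.
Menu finishes as early as 17 and must finish by 29.
Slack of Menu = 27 − 15 = 12 weeks.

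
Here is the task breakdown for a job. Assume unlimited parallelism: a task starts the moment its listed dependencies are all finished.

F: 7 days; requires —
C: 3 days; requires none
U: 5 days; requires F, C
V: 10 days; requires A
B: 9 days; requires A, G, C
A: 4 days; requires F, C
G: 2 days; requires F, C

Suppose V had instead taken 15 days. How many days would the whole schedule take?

26

As given, the longest chain is F→A→V = 7+4+10 = 21, so the finish is 21 days.
V is on the critical path; changing it to 15 makes that path 26 days.
The critical path is still F→A→V; finish is now 26 days.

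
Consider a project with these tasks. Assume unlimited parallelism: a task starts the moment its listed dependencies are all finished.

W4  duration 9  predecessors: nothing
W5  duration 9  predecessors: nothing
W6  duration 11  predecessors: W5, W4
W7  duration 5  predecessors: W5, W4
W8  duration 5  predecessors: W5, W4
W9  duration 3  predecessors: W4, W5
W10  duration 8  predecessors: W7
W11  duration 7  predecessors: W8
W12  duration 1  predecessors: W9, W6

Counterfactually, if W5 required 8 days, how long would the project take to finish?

22

Critical path before the change: W5→W7→W10 = 9+5+8 = 22 giving 22 days.
W5 is on the critical path; changing it to 8 makes that path 21 days.
The binding chain switches to W4→W7→W10 = 9+5+8 = 22; finish 22 days.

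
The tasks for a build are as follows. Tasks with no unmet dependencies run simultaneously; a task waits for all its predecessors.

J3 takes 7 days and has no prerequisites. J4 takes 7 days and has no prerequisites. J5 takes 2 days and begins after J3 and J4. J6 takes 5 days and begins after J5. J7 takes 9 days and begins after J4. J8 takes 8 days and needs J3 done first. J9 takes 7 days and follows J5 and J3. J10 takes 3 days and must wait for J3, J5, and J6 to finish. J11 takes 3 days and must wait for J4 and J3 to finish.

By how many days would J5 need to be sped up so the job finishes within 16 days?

Current finish: 17 days; target: 16.
J5 is on every critical path, so each day cut from J5 cuts the finish by one (this holds down to a finish of 16).
Need 17 − 16 = 1 day off J5 → J5 becomes 1 day, finish becomes 16.

1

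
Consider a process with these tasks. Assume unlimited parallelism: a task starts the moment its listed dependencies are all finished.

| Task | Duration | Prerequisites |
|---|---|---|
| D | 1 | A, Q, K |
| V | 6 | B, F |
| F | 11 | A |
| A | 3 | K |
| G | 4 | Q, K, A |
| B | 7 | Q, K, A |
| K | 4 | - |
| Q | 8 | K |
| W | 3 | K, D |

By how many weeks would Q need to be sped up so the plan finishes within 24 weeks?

1

Current finish: 25 weeks; target: 24.
Q is on every critical path, so each week cut from Q cuts the finish by one (this holds down to a finish of 24).
Need 25 − 24 = 1 week off Q → Q becomes 7 weeks, finish becomes 24.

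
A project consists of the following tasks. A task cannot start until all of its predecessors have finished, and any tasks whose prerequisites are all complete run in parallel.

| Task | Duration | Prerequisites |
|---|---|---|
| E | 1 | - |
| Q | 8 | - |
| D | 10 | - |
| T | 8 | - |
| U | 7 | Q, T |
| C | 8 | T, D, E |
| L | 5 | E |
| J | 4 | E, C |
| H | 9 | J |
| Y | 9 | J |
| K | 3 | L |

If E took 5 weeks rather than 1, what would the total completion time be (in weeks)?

Actual critical path: D→C→J→H = 10+8+4+9 = 31 ⇒ 31 weeks.
E has 9 weeks of float (longest path through it is 22).
That remains the longest chain; total 31 weeks.

31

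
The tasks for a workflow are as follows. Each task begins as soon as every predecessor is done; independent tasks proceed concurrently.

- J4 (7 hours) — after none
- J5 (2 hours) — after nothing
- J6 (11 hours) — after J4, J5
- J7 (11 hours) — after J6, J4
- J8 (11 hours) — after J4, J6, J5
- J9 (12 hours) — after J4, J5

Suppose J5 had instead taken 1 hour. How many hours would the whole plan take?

29

Baseline: J4→J6→J7 = 7+11+11 = 29 → 29 hours.
The longest path through J5 is only 24 hours, so J5 has float 5.
No other chain overtakes it, so the finish is 29 hours.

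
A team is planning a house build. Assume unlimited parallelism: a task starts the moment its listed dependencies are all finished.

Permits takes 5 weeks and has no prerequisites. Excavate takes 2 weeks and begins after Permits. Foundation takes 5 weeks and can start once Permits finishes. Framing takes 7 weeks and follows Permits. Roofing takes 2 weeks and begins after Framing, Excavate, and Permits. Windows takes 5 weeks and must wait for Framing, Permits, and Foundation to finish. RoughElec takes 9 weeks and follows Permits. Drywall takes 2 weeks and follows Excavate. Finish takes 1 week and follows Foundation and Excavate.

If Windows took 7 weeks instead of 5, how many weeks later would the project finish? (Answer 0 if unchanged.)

As given, the longest chain is Permits→Framing→Windows = 5+7+5 = 17, so the finish is 17 weeks.
Since Windows is critical, the +2 change carries straight to that chain (now 19 weeks).
That remains the longest chain; total 19 weeks.
Change in finish: 19 − 17 = +2 weeks.

2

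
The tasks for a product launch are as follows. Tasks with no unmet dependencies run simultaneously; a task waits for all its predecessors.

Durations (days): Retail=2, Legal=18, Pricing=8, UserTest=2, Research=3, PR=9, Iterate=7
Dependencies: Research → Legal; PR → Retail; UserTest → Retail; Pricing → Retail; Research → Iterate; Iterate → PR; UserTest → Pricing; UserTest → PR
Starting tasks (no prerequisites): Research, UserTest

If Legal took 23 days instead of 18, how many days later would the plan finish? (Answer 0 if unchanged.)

Baseline: Research→Legal = 3+18 = 21 → 21 days.
Legal is on the critical path; changing it to 23 makes that path 26 days.
The critical path is still Research→Legal; finish is now 26 days.
Change in finish: 26 − 21 = +5 days.

5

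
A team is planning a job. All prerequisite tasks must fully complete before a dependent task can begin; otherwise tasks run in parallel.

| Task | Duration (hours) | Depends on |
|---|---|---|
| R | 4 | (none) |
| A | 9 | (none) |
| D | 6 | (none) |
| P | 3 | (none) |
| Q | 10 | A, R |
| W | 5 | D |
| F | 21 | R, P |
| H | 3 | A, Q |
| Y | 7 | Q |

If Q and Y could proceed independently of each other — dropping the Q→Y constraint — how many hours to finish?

Before: longest chain A→Q→Y = 9+10+7 = 26, finish 26.
Without Q→Y, Y's earliest start moves from 19 to 0.
The longest chain is now R→F = 4+21 = 25, so the job takes 25 hours.

25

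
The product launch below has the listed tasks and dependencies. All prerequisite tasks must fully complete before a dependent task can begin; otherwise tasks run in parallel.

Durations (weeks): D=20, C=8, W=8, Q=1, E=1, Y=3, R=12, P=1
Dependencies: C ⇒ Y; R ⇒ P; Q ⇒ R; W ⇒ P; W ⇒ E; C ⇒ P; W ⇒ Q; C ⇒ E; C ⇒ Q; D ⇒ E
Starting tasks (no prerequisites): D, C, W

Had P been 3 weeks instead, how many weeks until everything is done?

24

Critical path before the change: C→Q→R→P = 8+1+12+1 = 22 giving 22 weeks.
P is on the critical path; changing it to 3 makes that path 24 weeks.
No other chain overtakes it, so the finish is 24 weeks.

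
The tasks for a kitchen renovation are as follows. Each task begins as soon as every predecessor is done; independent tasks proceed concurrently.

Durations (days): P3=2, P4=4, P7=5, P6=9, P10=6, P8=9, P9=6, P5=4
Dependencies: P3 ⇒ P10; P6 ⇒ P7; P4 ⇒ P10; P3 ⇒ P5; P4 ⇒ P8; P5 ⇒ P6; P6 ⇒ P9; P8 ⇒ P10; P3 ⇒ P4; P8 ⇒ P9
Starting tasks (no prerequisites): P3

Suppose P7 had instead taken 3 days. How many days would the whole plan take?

Actual critical path: P3→P4→P8→P9 = 2+4+9+6 = 21 ⇒ 21 days.
The longest path through P7 is only 20 days, so P7 has float 1.
No other chain overtakes it, so the finish is 21 days.

21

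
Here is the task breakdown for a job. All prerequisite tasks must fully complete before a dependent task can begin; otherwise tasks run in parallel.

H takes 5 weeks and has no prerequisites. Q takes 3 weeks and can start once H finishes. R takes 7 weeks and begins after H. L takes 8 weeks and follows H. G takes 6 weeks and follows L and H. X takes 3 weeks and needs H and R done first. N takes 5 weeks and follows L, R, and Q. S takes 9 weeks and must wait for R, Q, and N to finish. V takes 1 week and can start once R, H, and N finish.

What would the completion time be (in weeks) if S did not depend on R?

With the dependency in place, H→L→N→S = 5+8+5+9 = 27 sets the finish at 27 weeks.
Dropping R→S doesn't change S's earliest start (18); another predecessor still binds.
New critical path: H→L→N→S = 5+8+5+9 = 27 ⇒ 27 weeks.

27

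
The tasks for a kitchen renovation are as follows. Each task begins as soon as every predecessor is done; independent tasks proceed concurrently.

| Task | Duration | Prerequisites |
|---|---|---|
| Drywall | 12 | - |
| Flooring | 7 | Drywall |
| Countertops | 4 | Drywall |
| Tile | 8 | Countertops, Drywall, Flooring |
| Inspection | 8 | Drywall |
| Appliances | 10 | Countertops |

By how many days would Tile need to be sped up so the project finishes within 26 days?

Current finish: 27 days; target: 26.
Tile is on every critical path, so each day cut from Tile cuts the finish by one (this holds down to a finish of 26).
Need 27 − 26 = 1 day off Tile → Tile becomes 7 days, finish becomes 26.

1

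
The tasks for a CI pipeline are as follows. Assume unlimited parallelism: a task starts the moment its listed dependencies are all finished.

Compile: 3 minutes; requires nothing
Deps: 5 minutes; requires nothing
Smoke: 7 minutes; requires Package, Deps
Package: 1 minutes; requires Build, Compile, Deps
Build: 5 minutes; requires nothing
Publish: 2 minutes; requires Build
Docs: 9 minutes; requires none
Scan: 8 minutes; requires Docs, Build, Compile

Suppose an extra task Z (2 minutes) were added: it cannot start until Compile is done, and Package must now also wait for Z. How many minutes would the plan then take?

17

Originally the plan takes 17 minutes.
With Z inserted, Package now waits for max(Build, Compile, Deps, Z).
New critical path: Docs→Scan = 9+8 = 17 ⇒ 17 minutes.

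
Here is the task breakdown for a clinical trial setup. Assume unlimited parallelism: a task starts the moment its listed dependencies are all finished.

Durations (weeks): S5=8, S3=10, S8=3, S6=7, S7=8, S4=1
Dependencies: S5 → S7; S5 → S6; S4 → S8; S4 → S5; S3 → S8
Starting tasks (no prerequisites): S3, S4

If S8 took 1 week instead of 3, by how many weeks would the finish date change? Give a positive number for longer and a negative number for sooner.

Actual critical path: S4→S5→S7 = 1+8+8 = 17 ⇒ 17 weeks.
S8 has 4 weeks of float (longest path through it is 13).
That remains the longest chain; total 17 weeks.
Change in finish: 17 − 17 = +0 weeks.

0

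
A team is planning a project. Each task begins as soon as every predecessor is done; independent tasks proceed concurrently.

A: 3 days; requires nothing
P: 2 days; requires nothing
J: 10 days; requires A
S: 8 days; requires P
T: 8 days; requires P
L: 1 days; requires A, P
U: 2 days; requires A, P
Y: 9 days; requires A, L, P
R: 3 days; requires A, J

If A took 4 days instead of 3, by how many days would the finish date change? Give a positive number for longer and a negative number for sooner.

Baseline: A→J→R = 3+10+3 = 16 → 16 days.
Since A is critical, the +1 change carries straight to that chain (now 17 days).
The critical path is still A→J→R; finish is now 17 days.
Change in finish: 17 − 16 = +1 days.

1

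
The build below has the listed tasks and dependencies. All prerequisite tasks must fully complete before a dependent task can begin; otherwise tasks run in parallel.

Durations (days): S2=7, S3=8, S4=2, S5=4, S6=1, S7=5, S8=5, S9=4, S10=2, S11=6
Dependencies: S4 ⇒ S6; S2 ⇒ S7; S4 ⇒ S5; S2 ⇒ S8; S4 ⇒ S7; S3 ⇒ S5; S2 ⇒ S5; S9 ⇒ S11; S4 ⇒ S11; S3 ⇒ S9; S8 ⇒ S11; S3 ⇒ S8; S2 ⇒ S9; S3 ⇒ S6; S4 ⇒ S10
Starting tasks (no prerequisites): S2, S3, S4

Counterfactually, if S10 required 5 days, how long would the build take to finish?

19

The binding path is S3→S8→S11 = 8+5+6 = 19; finish at 19 days.
S10 is off the critical path — its longest chain is 4 days, giving 15 of slack.
The critical path is still S3→S8→S11; finish is now 19 days.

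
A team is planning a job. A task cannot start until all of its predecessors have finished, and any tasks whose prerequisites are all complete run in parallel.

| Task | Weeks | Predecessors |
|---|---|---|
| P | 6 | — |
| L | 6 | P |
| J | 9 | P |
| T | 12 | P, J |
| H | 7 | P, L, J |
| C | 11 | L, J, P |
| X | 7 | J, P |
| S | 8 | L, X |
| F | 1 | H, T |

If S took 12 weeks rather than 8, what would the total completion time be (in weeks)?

The binding path is P→J→X→S = 6+9+7+8 = 30; finish at 30 weeks.
Since S is critical, the +4 change carries straight to that chain (now 34 weeks).
No other chain overtakes it, so the finish is 34 weeks.

34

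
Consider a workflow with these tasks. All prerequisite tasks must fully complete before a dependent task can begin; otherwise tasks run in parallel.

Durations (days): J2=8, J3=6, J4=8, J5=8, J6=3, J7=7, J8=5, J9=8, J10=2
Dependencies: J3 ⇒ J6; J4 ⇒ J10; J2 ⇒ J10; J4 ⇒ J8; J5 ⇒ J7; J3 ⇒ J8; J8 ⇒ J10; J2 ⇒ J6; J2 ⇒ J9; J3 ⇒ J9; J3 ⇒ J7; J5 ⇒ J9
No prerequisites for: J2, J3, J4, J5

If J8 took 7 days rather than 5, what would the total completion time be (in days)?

Baseline: J2→J9 = 8+8 = 16 → 16 days.
The longest path through J8 is only 15 days, so J8 has float 1.
The binding chain switches to J4→J8→J10 = 8+7+2 = 17; finish 17 days.

17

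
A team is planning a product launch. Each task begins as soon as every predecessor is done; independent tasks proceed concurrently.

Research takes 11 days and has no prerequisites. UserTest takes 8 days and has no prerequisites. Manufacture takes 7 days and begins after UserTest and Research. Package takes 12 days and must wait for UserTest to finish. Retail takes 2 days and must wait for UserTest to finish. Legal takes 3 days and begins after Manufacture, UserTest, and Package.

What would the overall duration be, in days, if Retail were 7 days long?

23

Baseline: UserTest→Package→Legal = 8+12+3 = 23 → 23 days.
Retail has 13 days of float (longest path through it is 10).
The critical path is still UserTest→Package→Legal; finish is now 23 days.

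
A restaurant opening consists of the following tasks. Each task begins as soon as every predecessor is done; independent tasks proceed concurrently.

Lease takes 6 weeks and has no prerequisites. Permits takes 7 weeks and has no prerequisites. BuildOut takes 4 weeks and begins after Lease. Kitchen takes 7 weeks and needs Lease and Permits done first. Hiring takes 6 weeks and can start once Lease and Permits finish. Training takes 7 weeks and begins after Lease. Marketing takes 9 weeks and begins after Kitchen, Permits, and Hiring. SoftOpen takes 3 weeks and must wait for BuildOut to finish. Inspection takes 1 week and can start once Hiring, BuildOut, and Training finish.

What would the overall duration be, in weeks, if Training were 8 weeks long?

Actual critical path: Permits→Kitchen→Marketing = 7+7+9 = 23 ⇒ 23 weeks.
Training is off the critical path — its longest chain is 14 weeks, giving 9 of slack.
No other chain overtakes it, so the finish is 23 weeks.

23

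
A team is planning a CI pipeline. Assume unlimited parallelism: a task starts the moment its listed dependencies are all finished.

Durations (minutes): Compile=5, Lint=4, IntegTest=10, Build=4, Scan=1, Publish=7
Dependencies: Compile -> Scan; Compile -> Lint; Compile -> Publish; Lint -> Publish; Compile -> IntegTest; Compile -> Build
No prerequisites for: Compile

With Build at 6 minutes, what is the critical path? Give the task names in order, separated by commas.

Actual critical path: Compile→Lint→Publish = 5+4+7 = 16 ⇒ 16 minutes.
The longest path through Build is only 9 minutes, so Build has float 7.
That remains the longest chain; total 16 minutes.

Compile, Lint, Publish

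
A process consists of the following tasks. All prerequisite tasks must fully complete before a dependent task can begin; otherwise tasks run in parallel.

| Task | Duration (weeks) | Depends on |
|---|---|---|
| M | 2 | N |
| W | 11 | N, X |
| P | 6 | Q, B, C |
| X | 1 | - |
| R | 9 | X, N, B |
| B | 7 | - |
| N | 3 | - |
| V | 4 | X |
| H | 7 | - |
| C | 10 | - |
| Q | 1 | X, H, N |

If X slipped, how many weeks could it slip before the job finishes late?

The longest chain is B→R = 7+9 = 16; overall finish 16 weeks.
Longest path through X: 12 weeks (earliest finish 1, latest finish 5).
Float = 16 − 12 = 4.

4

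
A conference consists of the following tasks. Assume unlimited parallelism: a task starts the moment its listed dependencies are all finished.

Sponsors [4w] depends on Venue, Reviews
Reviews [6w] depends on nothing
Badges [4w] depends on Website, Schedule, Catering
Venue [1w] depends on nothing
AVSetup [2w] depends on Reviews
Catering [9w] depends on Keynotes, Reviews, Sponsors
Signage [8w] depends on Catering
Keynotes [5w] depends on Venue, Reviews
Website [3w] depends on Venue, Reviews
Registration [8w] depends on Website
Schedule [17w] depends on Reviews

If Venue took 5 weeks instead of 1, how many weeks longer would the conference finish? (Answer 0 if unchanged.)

0

Actual critical path: Reviews→Keynotes→Catering→Signage = 6+5+9+8 = 28 ⇒ 28 weeks.
Venue is off the critical path — its longest chain is 23 weeks, giving 5 of slack.
No other chain overtakes it, so the finish is 28 weeks.
Change in finish: 28 − 28 = +0 weeks.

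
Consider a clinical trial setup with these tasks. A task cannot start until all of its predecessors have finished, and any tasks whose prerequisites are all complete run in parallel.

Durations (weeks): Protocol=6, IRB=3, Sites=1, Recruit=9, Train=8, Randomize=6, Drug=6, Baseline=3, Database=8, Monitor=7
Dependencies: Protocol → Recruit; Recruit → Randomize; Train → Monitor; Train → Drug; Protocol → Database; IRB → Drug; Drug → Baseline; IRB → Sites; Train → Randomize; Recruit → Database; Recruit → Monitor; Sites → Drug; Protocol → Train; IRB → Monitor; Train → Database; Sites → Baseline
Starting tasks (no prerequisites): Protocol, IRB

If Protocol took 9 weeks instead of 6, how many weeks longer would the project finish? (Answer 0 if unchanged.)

As given, the longest chain is Protocol→Recruit→Database = 6+9+8 = 23, so the finish is 23 weeks.
Protocol is on the critical path; changing it to 9 makes that path 26 weeks.
That remains the longest chain; total 26 weeks.
Change in finish: 26 − 23 = +3 weeks.

3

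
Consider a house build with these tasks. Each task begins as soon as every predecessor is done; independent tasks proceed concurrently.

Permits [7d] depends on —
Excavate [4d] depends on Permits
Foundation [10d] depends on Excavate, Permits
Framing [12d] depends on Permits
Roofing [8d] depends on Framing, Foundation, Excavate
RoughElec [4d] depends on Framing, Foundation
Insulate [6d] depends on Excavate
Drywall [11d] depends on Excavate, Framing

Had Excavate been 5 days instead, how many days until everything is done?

Actual critical path: Permits→Framing→Drywall = 7+12+11 = 30 ⇒ 30 days.
The longest path through Excavate is only 29 days, so Excavate has float 1.
The binding chain switches to Permits→Excavate→Foundation→Roofing = 7+5+10+8 = 30; finish 30 days.

30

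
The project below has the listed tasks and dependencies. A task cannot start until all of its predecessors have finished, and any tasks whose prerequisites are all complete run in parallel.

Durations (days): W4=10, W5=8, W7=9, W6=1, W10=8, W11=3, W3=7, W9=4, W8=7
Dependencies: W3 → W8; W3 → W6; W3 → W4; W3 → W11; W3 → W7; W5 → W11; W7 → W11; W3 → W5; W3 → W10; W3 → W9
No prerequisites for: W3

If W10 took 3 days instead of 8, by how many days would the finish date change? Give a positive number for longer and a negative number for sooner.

The binding path is W3→W7→W11 = 7+9+3 = 19; finish at 19 days.
W10 has 4 days of float (longest path through it is 15).
That remains the longest chain; total 19 days.
Change in finish: 19 − 19 = +0 days.

0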